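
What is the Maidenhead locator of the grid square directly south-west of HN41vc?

HN41ub

Longitude subsquare v = 21; −1 → 20 = u.
Latitude subsquare c = 2; −1 → 1 = b.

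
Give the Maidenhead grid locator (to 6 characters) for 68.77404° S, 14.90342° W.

IC21nf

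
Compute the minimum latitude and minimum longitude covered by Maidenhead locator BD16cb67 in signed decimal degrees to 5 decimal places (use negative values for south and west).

Field B=1, D=3: +1·20° lon, +3·10° lat → SW at lon -160°, lat -60°.
Square 1, 6: +1·2° lon, +6·1° lat → SW at lon -158°, lat -54°.
Subsquare c=2, b=1: +2·0.0833333° lon, +1·0.0416667° lat → SW at lon -157.833°, lat -53.9583°.
Extended square 6, 7: +6·0.00833333° lon, +7·0.00416667° lat → SW at lon -157.783°, lat -53.9292°.
latitude -53.92917, longitude -157.78333.

-53.92917, -157.78333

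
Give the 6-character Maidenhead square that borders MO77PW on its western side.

MO77ow

Longitude subsquare p = 15; −1 → 14 = o.
The latitude characters are unchanged.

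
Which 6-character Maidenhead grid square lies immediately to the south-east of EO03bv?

Longitude subsquare b = 1; +1 → 2 = c.
Latitude subsquare v = 21; −1 → 20 = u.

EO03cu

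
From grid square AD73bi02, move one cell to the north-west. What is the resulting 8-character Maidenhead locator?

AD73ai93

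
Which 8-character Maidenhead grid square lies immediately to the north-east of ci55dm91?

CI55em02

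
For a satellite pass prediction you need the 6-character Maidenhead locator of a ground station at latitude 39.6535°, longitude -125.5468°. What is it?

Shift to the Maidenhead origin (180°W, 90°S): lon 54.4532, lat 129.6535.
Field (20°×10°, letters A–R): 54.4532/20 → 2 → C, 129.6535/10 → 12 → M; chars CM.
Square (2°×1°, digits 0–9): 14.4532/2 → 7, 9.6535/1 → 9; chars 79.
Subsquare (5′×2.5′, letters a–x): 0.4532/0.0833333 → 5 → f, 0.6535/0.0416667 → 15 → p; chars fp.

CM79fp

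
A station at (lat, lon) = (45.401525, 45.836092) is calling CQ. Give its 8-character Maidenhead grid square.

LN25wj06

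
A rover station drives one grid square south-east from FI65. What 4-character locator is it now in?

FI74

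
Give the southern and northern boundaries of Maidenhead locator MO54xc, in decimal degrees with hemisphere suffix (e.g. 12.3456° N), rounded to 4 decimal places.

54.0833° N, 54.1250° N

Field M=12, O=14: +12·20° lon, +14·10° lat → SW at lon 60°, lat 50°.
Square 5, 4: +5·2° lon, +4·1° lat → SW at lon 70°, lat 54°.
Subsquare x=23, c=2: +23·0.0833333° lon, +2·0.0416667° lat → SW at lon 71.9167°, lat 54.0833°.
Cell spans 0.0833333° lon × 0.0416667° lat.
south 54.0833° N, north 54.1250° N.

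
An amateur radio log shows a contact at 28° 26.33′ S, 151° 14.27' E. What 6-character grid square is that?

QG51on

Offset from 180°W / 90°S: lon 331.2378°, lat 61.5612°.
Field: lon ⌊331.2378/20⌋ = 16 → Q; lat ⌊61.5612/10⌋ = 6 → G.
Square: lon ⌊11.2378/2⌋ = 5; lat ⌊1.5612/1⌋ = 1.
Subsquare: lon ⌊1.2378/0.0833333⌋ = 14 → o; lat ⌊0.5612/0.0416667⌋ = 13 → n.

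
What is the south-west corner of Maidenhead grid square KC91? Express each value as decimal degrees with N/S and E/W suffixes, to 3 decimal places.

69.000° S, 38.000° E

Field K=10, C=2: +10·20° lon, +2·10° lat → SW at lon 20°, lat -70°.
Square 9, 1: +9·2° lon, +1·1° lat → SW at lon 38°, lat -69°.
latitude 69.000° S, longitude 38.000° E.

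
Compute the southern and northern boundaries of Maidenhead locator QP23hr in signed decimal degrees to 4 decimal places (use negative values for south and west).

63.7083, 63.7500

Field Q=16, P=15: +16·20° lon, +15·10° lat → SW at lon 140°, lat 60°.
Square 2, 3: +2·2° lon, +3·1° lat → SW at lon 144°, lat 63°.
Subsquare h=7, r=17: +7·0.0833333° lon, +17·0.0416667° lat → SW at lon 144.583°, lat 63.7083°.
Cell spans 0.0833333° lon × 0.0416667° lat.
south 63.7083, north 63.7500.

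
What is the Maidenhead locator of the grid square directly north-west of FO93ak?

Longitude subsquare a = 0; −1 → -1, wraps to 23 = x, carry into square.
Longitude square 9; −1 → 8.
Latitude subsquare k = 10; +1 → 11 = l.

FO83xl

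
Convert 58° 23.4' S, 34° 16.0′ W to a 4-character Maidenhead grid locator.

HD21

Offset from 180°W / 90°S: lon 145.73°, lat 31.61°.
Field (20°×10°, letters A–R): lon ⌊145.73/20⌋ = 7 → H; lat ⌊31.61/10⌋ = 3 → D.
Square (2°×1°, digits 0–9): lon ⌊5.73/2⌋ = 2; lat ⌊1.61/1⌋ = 1.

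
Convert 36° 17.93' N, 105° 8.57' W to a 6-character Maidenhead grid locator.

DM76kh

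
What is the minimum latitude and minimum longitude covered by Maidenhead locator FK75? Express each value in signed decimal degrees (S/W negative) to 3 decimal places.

15.000, -66.000

Field F=5, K=10: +5·20° lon, +10·10° lat → SW at lon -80°, lat 10°.
Square 7, 5: +7·2° lon, +5·1° lat → SW at lon -66°, lat 15°.
latitude 15.000, longitude -66.000.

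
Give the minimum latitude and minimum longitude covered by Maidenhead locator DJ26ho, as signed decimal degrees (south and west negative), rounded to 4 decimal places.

Field D=3, J=9: +3·20° lon, +9·10° lat → SW at lon -120°, lat 0°.
Square 2, 6: +2·2° lon, +6·1° lat → SW at lon -116°, lat 6°.
Subsquare h=7, o=14: +7·0.0833333° lon, +14·0.0416667° lat → SW at lon -115.417°, lat 6.58333°.
latitude 6.5833, longitude -115.4167.

6.5833, -115.4167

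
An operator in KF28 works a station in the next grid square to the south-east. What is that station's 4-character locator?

KF37

Longitude square 2; +1 → 3.
Latitude square 8; −1 → 7.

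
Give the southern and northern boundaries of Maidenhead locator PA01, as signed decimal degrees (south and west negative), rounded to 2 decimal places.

-89.00, -88.00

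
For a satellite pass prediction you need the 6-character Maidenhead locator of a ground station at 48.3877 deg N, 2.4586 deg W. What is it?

IN88sj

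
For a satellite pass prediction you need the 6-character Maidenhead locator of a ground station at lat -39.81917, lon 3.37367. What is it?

Shift to the Maidenhead origin (180°W, 90°S): lon 183.3737, lat 50.1808.
Field: 183.3737/20 → 9 → J, 50.1808/10 → 5 → F; chars JF.
Square: 3.3737/2 → 1, 0.1808/1 → 0; chars 10.
Subsquare: 1.3737/0.0833333 → 16 → q, 0.1808/0.0416667 → 4 → e; chars qe.

JF10qe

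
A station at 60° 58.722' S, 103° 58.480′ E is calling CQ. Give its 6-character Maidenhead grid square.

Shift to the Maidenhead origin (180°W, 90°S): lon 283.9747, lat 29.0213.
Field (20°×10°, letters A–R): lon ⌊283.9747/20⌋ = 14 → O; lat ⌊29.0213/10⌋ = 2 → C.
Square (2°×1°, digits 0–9): lon ⌊3.9747/2⌋ = 1; lat ⌊9.0213/1⌋ = 9.
Subsquare (5′×2.5′, letters a–x): lon ⌊1.9747/0.0833333⌋ = 23 → x; lat ⌊0.0213/0.0416667⌋ = 0 → a.

OC19xa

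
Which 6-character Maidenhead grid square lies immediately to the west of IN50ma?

IN50la

Longitude subsquare m = 12; −1 → 11 = l.
The latitude characters are unchanged.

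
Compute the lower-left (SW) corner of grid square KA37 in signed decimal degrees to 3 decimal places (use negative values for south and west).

-83.000, 26.000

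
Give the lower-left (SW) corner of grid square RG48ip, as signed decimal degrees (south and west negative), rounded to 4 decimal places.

Field R=17, G=6: +17·20° lon, +6·10° lat → SW at lon 160°, lat -30°.
Square 4, 8: +4·2° lon, +8·1° lat → SW at lon 168°, lat -22°.
Subsquare i=8, p=15: +8·0.0833333° lon, +15·0.0416667° lat → SW at lon 168.667°, lat -21.375°.
latitude -21.3750, longitude 168.6667.

-21.3750, 168.6667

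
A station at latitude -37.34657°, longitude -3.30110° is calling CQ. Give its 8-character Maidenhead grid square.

Shift to the Maidenhead origin (180°W, 90°S): lon 176.69890, lat 52.65343.
Field: 176.69890/20 → 8 → I, 52.65343/10 → 5 → F; chars IF.
Square: 16.69890/2 → 8, 2.65343/1 → 2; chars 82.
Subsquare: 0.69890/0.0833333 → 8 → i, 0.65343/0.0416667 → 15 → p; chars ip.
Extended square: 0.03223/0.00833333 → 3, 0.02843/0.00416667 → 6; chars 36.

IF82ip36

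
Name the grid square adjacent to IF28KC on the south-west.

IF28jb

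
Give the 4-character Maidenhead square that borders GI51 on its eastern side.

GI61

Longitude square 5; +1 → 6.
The latitude characters are unchanged.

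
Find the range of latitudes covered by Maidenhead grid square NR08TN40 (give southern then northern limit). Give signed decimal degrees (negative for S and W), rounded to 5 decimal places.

88.54167, 88.54583

Field N=13, R=17: +13·20° lon, +17·10° lat → SW at lon 80°, lat 80°.
Square 0, 8: +0·2° lon, +8·1° lat → SW at lon 80°, lat 88°.
Subsquare t=19, n=13: +19·0.0833333° lon, +13·0.0416667° lat → SW at lon 81.5833°, lat 88.5417°.
Extended square 4, 0: +4·0.00833333° lon, +0·0.00416667° lat → SW at lon 81.6167°, lat 88.5417°.
Cell spans 0.00833333° lon × 0.00416667° lat.
south 88.54167, north 88.54583.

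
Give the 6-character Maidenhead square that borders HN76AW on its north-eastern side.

Longitude subsquare a = 0; +1 → 1 = b.
Latitude subsquare w = 22; +1 → 23 = x.

HN76bx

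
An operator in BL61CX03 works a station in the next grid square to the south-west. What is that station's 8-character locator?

Longitude extended square 0; −1 → -1, wraps to 9, carry into subsquare.
Longitude subsquare c = 2; −1 → 1 = b.
Latitude extended square 3; −1 → 2.

BL61bx92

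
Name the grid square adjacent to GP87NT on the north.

GP87nu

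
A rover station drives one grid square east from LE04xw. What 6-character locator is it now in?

LE14aw

Longitude subsquare x = 23; +1 → 24, wraps to 0 = a, carry into square.
Longitude square 0; +1 → 1.
The latitude characters are unchanged.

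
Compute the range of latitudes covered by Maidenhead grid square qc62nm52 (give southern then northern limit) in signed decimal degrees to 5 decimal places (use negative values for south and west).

-67.49167, -67.48750

Field Q=16, C=2: +16·20° lon, +2·10° lat → SW at lon 140°, lat -70°.
Square 6, 2: +6·2° lon, +2·1° lat → SW at lon 152°, lat -68°.
Subsquare n=13, m=12: +13·0.0833333° lon, +12·0.0416667° lat → SW at lon 153.083°, lat -67.5°.
Extended square 5, 2: +5·0.00833333° lon, +2·0.00416667° lat → SW at lon 153.125°, lat -67.4917°.
Cell spans 0.00833333° lon × 0.00416667° lat.
south -67.49167, north -67.48750.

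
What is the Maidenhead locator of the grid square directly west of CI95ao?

CI85xo

Longitude subsquare a = 0; −1 → -1, wraps to 23 = x, carry into square.
Longitude square 9; −1 → 8.
The latitude characters are unchanged.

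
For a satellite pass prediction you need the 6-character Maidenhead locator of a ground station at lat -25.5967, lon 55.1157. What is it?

LG74nj

Offset from 180°W / 90°S: lon 235.1157°, lat 64.4033°.
Field: 235.1157/20 → 11 → L, 64.4033/10 → 6 → G; chars LG.
Square: 15.1157/2 → 7, 4.4033/1 → 4; chars 74.
Subsquare: 1.1157/0.0833333 → 13 → n, 0.4033/0.0416667 → 9 → j; chars nj.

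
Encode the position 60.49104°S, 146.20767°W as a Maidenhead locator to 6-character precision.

Shift to the Maidenhead origin (180°W, 90°S): lon 33.7923, lat 29.5090.
Field (20°×10°, letters A–R): lon ⌊33.7923/20⌋ = 1 → B; lat ⌊29.5090/10⌋ = 2 → C.
Square (2°×1°, digits 0–9): lon ⌊13.7923/2⌋ = 6; lat ⌊9.5090/1⌋ = 9.
Subsquare (5′×2.5′, letters a–x): lon ⌊1.7923/0.0833333⌋ = 21 → v; lat ⌊0.5090/0.0416667⌋ = 12 → m.

BC69vm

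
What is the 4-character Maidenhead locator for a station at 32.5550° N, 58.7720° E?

LM92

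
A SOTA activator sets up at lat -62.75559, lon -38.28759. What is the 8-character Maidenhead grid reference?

HC07uf58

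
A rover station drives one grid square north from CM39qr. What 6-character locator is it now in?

Latitude subsquare r = 17; +1 → 18 = s.
The longitude characters are unchanged.

CM39qs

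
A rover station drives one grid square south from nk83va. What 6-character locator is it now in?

NK82vx

Latitude subsquare a = 0; −1 → -1, wraps to 23 = x, carry into square.
Latitude square 3; −1 → 2.
The longitude characters are unchanged.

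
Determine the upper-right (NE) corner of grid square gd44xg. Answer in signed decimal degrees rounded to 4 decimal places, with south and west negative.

Field G=6, D=3: +6·20° lon, +3·10° lat → SW at lon -60°, lat -60°.
Square 4, 4: +4·2° lon, +4·1° lat → SW at lon -52°, lat -56°.
Subsquare x=23, g=6: +23·0.0833333° lon, +6·0.0416667° lat → SW at lon -50.0833°, lat -55.75°.
Cell spans 0.0833333° lon × 0.0416667° lat. NE corner is SW corner plus one full cell.
latitude -55.7083, longitude -50.0000.

-55.7083, -50.0000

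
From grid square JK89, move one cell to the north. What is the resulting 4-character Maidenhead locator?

Latitude square 9; +1 → 10, wraps to 0, carry into field.
Latitude field K = 10; +1 → 11 = L.
The longitude characters are unchanged.

JL80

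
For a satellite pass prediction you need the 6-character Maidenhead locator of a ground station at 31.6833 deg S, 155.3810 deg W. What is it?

BF28hh

Offset from 180°W / 90°S: lon 24.6190°, lat 58.3167°.
Field (20°×10°, letters A–R): 24.6190/20 → 1 → B, 58.3167/10 → 5 → F; chars BF.
Square (2°×1°, digits 0–9): 4.6190/2 → 2, 8.3167/1 → 8; chars 28.
Subsquare (5′×2.5′, letters a–x): 0.6190/0.0833333 → 7 → h, 0.3167/0.0416667 → 7 → h; chars hh.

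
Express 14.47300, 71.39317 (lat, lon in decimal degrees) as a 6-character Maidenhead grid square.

MK54ql

Shift to the Maidenhead origin (180°W, 90°S): lon 251.3932, lat 104.4730.
Field: lon ⌊251.3932/20⌋ = 12 → M; lat ⌊104.4730/10⌋ = 10 → K.
Square: lon ⌊11.3932/2⌋ = 5; lat ⌊4.4730/1⌋ = 4.
Subsquare: lon ⌊1.3932/0.0833333⌋ = 16 → q; lat ⌊0.4730/0.0416667⌋ = 11 → l.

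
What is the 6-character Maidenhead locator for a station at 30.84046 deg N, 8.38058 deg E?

Add 180° to longitude and 90° to latitude: 188.3806, 120.8405.
Field (20°×10°, letters A–R): lon ⌊188.3806/20⌋ = 9 → J; lat ⌊120.8405/10⌋ = 12 → M.
Square (2°×1°, digits 0–9): lon ⌊8.3806/2⌋ = 4; lat ⌊0.8405/1⌋ = 0.
Subsquare (5′×2.5′, letters a–x): lon ⌊0.3806/0.0833333⌋ = 4 → e; lat ⌊0.8405/0.0416667⌋ = 20 → u.

JM40eu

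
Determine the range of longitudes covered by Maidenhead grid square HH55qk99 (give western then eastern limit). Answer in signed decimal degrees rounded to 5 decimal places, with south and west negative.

Field H=7, H=7: +7·20° lon, +7·10° lat → SW at lon -40°, lat -20°.
Square 5, 5: +5·2° lon, +5·1° lat → SW at lon -30°, lat -15°.
Subsquare q=16, k=10: +16·0.0833333° lon, +10·0.0416667° lat → SW at lon -28.6667°, lat -14.5833°.
Extended square 9, 9: +9·0.00833333° lon, +9·0.00416667° lat → SW at lon -28.5917°, lat -14.5458°.
Cell spans 0.00833333° lon × 0.00416667° lat.
west -28.59167, east -28.58333.

-28.59167, -28.58333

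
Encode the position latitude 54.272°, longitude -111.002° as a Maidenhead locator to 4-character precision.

Offset from 180°W / 90°S: lon 69.00°, lat 144.27°.
Field: 69.00/20 → 3 → D, 144.27/10 → 14 → O; chars DO.
Square: 9.00/2 → 4, 4.27/1 → 4; chars 44.

DO44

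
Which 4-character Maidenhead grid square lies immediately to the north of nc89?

ND80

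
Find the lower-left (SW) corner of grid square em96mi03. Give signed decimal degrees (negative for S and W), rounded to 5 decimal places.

36.34583, -81.00000

Field E=4, M=12: +4·20° lon, +12·10° lat → SW at lon -100°, lat 30°.
Square 9, 6: +9·2° lon, +6·1° lat → SW at lon -82°, lat 36°.
Subsquare m=12, i=8: +12·0.0833333° lon, +8·0.0416667° lat → SW at lon -81°, lat 36.3333°.
Extended square 0, 3: +0·0.00833333° lon, +3·0.00416667° lat → SW at lon -81°, lat 36.3458°.
latitude 36.34583, longitude -81.00000.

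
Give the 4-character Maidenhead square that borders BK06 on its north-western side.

Longitude square 0; −1 → -1, wraps to 9, carry into field.
Longitude field B = 1; −1 → 0 = A.
Latitude square 6; +1 → 7.

AK97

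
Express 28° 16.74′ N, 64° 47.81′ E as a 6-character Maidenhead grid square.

Offset from 180°W / 90°S: lon 244.7968°, lat 118.2790°.
Field: lon ⌊244.7968/20⌋ = 12 → M; lat ⌊118.2790/10⌋ = 11 → L.
Square: lon ⌊4.7968/2⌋ = 2; lat ⌊8.2790/1⌋ = 8.
Subsquare: lon ⌊0.7968/0.0833333⌋ = 9 → j; lat ⌊0.2790/0.0416667⌋ = 6 → g.

ML28jg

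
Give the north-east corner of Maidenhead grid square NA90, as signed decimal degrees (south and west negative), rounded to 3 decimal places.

Field N=13, A=0: +13·20° lon, +0·10° lat → SW at lon 80°, lat -90°.
Square 9, 0: +9·2° lon, +0·1° lat → SW at lon 98°, lat -90°.
Cell spans 2° lon × 1° lat. NE corner is SW corner plus one full cell.
latitude -89.000, longitude 100.000.

-89.000, 100.000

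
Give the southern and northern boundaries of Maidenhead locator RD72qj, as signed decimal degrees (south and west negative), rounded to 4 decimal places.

-57.6250, -57.5833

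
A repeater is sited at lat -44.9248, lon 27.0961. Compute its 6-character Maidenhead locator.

Add 180° to longitude and 90° to latitude: 207.0961, 45.0752.
Field: 207.0961/20 → 10 → K, 45.0752/10 → 4 → E; chars KE.
Square: 7.0961/2 → 3, 5.0752/1 → 5; chars 35.
Subsquare: 1.0961/0.0833333 → 13 → n, 0.0752/0.0416667 → 1 → b; chars nb.

KE35nb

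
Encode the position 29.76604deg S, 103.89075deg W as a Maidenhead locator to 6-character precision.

DG80bf

Add 180° to longitude and 90° to latitude: 76.1093, 60.2340.
Field: 76.1093/20 → 3 → D, 60.2340/10 → 6 → G; chars DG.
Square: 16.1093/2 → 8, 0.2340/1 → 0; chars 80.
Subsquare: 0.1093/0.0833333 → 1 → b, 0.2340/0.0416667 → 5 → f; chars bf.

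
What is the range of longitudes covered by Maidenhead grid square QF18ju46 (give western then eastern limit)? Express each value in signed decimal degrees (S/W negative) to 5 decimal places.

Field Q=16, F=5: +16·20° lon, +5·10° lat → SW at lon 140°, lat -40°.
Square 1, 8: +1·2° lon, +8·1° lat → SW at lon 142°, lat -32°.
Subsquare j=9, u=20: +9·0.0833333° lon, +20·0.0416667° lat → SW at lon 142.75°, lat -31.1667°.
Extended square 4, 6: +4·0.00833333° lon, +6·0.00416667° lat → SW at lon 142.783°, lat -31.1417°.
Cell spans 0.00833333° lon × 0.00416667° lat.
west 142.78333, east 142.79167.

142.78333, 142.79167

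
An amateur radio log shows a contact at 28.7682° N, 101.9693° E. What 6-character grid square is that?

Shift to the Maidenhead origin (180°W, 90°S): lon 281.9693, lat 118.7682.
Field: lon ⌊281.9693/20⌋ = 14 → O; lat ⌊118.7682/10⌋ = 11 → L.
Square: lon ⌊1.9693/2⌋ = 0; lat ⌊8.7682/1⌋ = 8.
Subsquare: lon ⌊1.9693/0.0833333⌋ = 23 → x; lat ⌊0.7682/0.0416667⌋ = 18 → s.

OL08xs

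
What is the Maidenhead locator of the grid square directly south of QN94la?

Latitude subsquare a = 0; −1 → -1, wraps to 23 = x, carry into square.
Latitude square 4; −1 → 3.
The longitude characters are unchanged.

QN93lx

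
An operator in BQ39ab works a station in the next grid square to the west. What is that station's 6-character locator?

BQ29xb

Longitude subsquare a = 0; −1 → -1, wraps to 23 = x, carry into square.
Longitude square 3; −1 → 2.
The latitude characters are unchanged.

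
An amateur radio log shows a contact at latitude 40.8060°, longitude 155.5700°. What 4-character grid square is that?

QN70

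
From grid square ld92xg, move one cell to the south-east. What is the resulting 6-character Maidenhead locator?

MD02af

Longitude subsquare x = 23; +1 → 24, wraps to 0 = a, carry into square.
Longitude square 9; +1 → 10, wraps to 0, carry into field.
Longitude field L = 11; +1 → 12 = M.
Latitude subsquare g = 6; −1 → 5 = f.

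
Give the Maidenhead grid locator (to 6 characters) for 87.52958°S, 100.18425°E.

Add 180° to longitude and 90° to latitude: 280.1843, 2.4704.
Field (20°×10°, letters A–R): 280.1843/20 → 14 → O, 2.4704/10 → 0 → A; chars OA.
Square (2°×1°, digits 0–9): 0.1843/2 → 0, 2.4704/1 → 2; chars 02.
Subsquare (5′×2.5′, letters a–x): 0.1843/0.0833333 → 2 → c, 0.4704/0.0416667 → 11 → l; chars cl.

OA02cl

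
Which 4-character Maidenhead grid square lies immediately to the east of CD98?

Longitude square 9; +1 → 10, wraps to 0, carry into field.
Longitude field C = 2; +1 → 3 = D.
The latitude characters are unchanged.

DD08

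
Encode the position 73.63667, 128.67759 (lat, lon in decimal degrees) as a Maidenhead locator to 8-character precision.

PQ43ip12

Shift to the Maidenhead origin (180°W, 90°S): lon 308.67759, lat 163.63667.
Field (20°×10°, letters A–R): 308.67759/20 → 15 → P, 163.63667/10 → 16 → Q; chars PQ.
Square (2°×1°, digits 0–9): 8.67759/2 → 4, 3.63667/1 → 3; chars 43.
Subsquare (5′×2.5′, letters a–x): 0.67759/0.0833333 → 8 → i, 0.63667/0.0416667 → 15 → p; chars ip.
Extended square (30″×15″, digits 0–9): 0.01092/0.00833333 → 1, 0.01167/0.00416667 → 2; chars 12.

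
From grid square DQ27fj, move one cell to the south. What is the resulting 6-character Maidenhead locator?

DQ27fi

Latitude subsquare j = 9; −1 → 8 = i.
The longitude characters are unchanged.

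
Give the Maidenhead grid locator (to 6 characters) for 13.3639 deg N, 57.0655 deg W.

Shift to the Maidenhead origin (180°W, 90°S): lon 122.9345, lat 103.3639.
Field: 122.9345/20 → 6 → G, 103.3639/10 → 10 → K; chars GK.
Square: 2.9345/2 → 1, 3.3639/1 → 3; chars 13.
Subsquare: 0.9345/0.0833333 → 11 → l, 0.3639/0.0416667 → 8 → i; chars li.

GK13li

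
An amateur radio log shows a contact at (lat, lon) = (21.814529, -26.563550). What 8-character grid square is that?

HL61rt25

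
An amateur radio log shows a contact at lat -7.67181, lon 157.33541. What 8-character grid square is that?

QI82qh08

Add 180° to longitude and 90° to latitude: 337.33541, 82.32819.
Field (20°×10°, letters A–R): lon ⌊337.33541/20⌋ = 16 → Q; lat ⌊82.32819/10⌋ = 8 → I.
Square (2°×1°, digits 0–9): lon ⌊17.33541/2⌋ = 8; lat ⌊2.32819/1⌋ = 2.
Subsquare (5′×2.5′, letters a–x): lon ⌊1.33541/0.0833333⌋ = 16 → q; lat ⌊0.32819/0.0416667⌋ = 7 → h.
Extended square (30″×15″, digits 0–9): lon ⌊0.00208/0.00833333⌋ = 0; lat ⌊0.03652/0.00416667⌋ = 8.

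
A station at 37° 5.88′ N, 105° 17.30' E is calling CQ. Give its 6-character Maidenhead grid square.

OM27pc

Add 180° to longitude and 90° to latitude: 285.2883, 127.0980.
Field (20°×10°, letters A–R): 285.2883/20 → 14 → O, 127.0980/10 → 12 → M; chars OM.
Square (2°×1°, digits 0–9): 5.2883/2 → 2, 7.0980/1 → 7; chars 27.
Subsquare (5′×2.5′, letters a–x): 1.2883/0.0833333 → 15 → p, 0.0980/0.0416667 → 2 → c; chars pc.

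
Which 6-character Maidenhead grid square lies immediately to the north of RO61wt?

RO61wu

Latitude subsquare t = 19; +1 → 20 = u.
The longitude characters are unchanged.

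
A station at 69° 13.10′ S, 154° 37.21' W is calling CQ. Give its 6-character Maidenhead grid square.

BC20qs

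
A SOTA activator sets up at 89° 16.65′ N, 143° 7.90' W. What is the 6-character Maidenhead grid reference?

Add 180° to longitude and 90° to latitude: 36.8683, 179.2775.
Field: 36.8683/20 → 1 → B, 179.2775/10 → 17 → R; chars BR.
Square: 16.8683/2 → 8, 9.2775/1 → 9; chars 89.
Subsquare: 0.8683/0.0833333 → 10 → k, 0.2775/0.0416667 → 6 → g; chars kg.

BR89kg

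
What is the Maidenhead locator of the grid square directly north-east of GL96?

Longitude square 9; +1 → 10, wraps to 0, carry into field.
Longitude field G = 6; +1 → 7 = H.
Latitude square 6; +1 → 7.

HL07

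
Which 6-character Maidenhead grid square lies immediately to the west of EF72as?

Longitude subsquare a = 0; −1 → -1, wraps to 23 = x, carry into square.
Longitude square 7; −1 → 6.
The latitude characters are unchanged.

EF62xs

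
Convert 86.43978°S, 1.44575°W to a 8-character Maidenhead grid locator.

IA93gn64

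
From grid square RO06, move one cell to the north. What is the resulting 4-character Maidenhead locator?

RO07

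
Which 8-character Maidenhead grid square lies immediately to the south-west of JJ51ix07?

JJ51hx96

Longitude extended square 0; −1 → -1, wraps to 9, carry into subsquare.
Longitude subsquare i = 8; −1 → 7 = h.
Latitude extended square 7; −1 → 6.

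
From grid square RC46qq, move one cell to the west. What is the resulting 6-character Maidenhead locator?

RC46pq

Longitude subsquare q = 16; −1 → 15 = p.
The latitude characters are unchanged.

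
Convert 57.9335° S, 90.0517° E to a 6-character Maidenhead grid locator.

ND52ab

Add 180° to longitude and 90° to latitude: 270.0517, 32.0665.
Field: 270.0517/20 → 13 → N, 32.0665/10 → 3 → D; chars ND.
Square: 10.0517/2 → 5, 2.0665/1 → 2; chars 52.
Subsquare: 0.0517/0.0833333 → 0 → a, 0.0665/0.0416667 → 1 → b; chars ab.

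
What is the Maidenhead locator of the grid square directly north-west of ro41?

Longitude square 4; −1 → 3.
Latitude square 1; +1 → 2.

RO32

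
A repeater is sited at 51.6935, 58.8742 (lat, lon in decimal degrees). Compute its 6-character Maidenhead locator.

Shift to the Maidenhead origin (180°W, 90°S): lon 238.8742, lat 141.6935.
Field: lon ⌊238.8742/20⌋ = 11 → L; lat ⌊141.6935/10⌋ = 14 → O.
Square: lon ⌊18.8742/2⌋ = 9; lat ⌊1.6935/1⌋ = 1.
Subsquare: lon ⌊0.8742/0.0833333⌋ = 10 → k; lat ⌊0.6935/0.0416667⌋ = 16 → q.

LO91kq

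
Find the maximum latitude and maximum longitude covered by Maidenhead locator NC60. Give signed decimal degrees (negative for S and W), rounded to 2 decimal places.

-69.00, 94.00

Field N=13, C=2: +13·20° lon, +2·10° lat → SW at lon 80°, lat -70°.
Square 6, 0: +6·2° lon, +0·1° lat → SW at lon 92°, lat -70°.
Cell spans 2° lon × 1° lat. NE corner is SW corner plus one full cell.
latitude -69.00, longitude 94.00.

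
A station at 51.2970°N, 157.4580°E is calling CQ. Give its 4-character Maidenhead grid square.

QO81

Add 180° to longitude and 90° to latitude: 337.46, 141.30.
Field: lon ⌊337.46/20⌋ = 16 → Q; lat ⌊141.30/10⌋ = 14 → O.
Square: lon ⌊17.46/2⌋ = 8; lat ⌊1.30/1⌋ = 1.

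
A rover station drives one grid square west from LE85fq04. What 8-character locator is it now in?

LE85eq94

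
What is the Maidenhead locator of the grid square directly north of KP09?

KQ00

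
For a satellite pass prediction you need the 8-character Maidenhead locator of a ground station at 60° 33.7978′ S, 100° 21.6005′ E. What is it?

OC09ek34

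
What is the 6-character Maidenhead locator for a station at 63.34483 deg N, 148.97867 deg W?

BP53mi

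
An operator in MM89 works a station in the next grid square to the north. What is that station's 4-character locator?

MN80

Latitude square 9; +1 → 10, wraps to 0, carry into field.
Latitude field M = 12; +1 → 13 = N.
The longitude characters are unchanged.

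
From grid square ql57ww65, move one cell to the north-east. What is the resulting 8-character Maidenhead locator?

QL57ww76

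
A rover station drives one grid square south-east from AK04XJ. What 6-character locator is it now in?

AK14ai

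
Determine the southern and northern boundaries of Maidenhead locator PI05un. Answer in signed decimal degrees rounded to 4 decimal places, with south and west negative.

Field P=15, I=8: +15·20° lon, +8·10° lat → SW at lon 120°, lat -10°.
Square 0, 5: +0·2° lon, +5·1° lat → SW at lon 120°, lat -5°.
Subsquare u=20, n=13: +20·0.0833333° lon, +13·0.0416667° lat → SW at lon 121.667°, lat -4.45833°.
Cell spans 0.0833333° lon × 0.0416667° lat.
south -4.4583, north -4.4167.

-4.4583, -4.4167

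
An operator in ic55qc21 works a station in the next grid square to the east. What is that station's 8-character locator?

IC55qc31

Longitude extended square 2; +1 → 3.
The latitude characters are unchanged.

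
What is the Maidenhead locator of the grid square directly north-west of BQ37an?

BQ27xo

Longitude subsquare a = 0; −1 → -1, wraps to 23 = x, carry into square.
Longitude square 3; −1 → 2.
Latitude subsquare n = 13; +1 → 14 = o.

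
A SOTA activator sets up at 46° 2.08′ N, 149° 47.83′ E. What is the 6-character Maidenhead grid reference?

QN46va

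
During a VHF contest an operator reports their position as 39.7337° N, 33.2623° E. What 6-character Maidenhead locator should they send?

Offset from 180°W / 90°S: lon 213.2623°, lat 129.7337°.
Field (20°×10°, letters A–R): 213.2623/20 → 10 → K, 129.7337/10 → 12 → M; chars KM.
Square (2°×1°, digits 0–9): 13.2623/2 → 6, 9.7337/1 → 9; chars 69.
Subsquare (5′×2.5′, letters a–x): 1.2623/0.0833333 → 15 → p, 0.7337/0.0416667 → 17 → r; chars pr.

KM69pr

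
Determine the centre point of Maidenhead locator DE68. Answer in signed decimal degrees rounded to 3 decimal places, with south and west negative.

Field D=3, E=4: +3·20° lon, +4·10° lat → SW at lon -120°, lat -50°.
Square 6, 8: +6·2° lon, +8·1° lat → SW at lon -108°, lat -42°.
Cell spans 2° lon × 1° lat. Centre is SW corner plus half of each.
latitude -41.500, longitude -107.000.

-41.500, -107.000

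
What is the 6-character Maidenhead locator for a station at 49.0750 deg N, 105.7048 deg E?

ON29ub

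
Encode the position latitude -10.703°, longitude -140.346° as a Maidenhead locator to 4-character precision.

BH99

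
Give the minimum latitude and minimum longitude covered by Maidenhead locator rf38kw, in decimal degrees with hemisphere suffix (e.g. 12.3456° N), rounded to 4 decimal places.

31.0833° S, 166.8333° E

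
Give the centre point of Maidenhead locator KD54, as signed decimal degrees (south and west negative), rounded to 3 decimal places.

-55.500, 31.000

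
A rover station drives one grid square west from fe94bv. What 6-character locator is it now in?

FE94av

Longitude subsquare b = 1; −1 → 0 = a.
The latitude characters are unchanged.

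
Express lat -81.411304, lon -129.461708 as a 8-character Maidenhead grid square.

CA58go41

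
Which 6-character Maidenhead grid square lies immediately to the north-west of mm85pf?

Longitude subsquare p = 15; −1 → 14 = o.
Latitude subsquare f = 5; +1 → 6 = g.

MM85og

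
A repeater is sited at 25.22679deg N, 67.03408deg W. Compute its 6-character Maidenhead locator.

FL65lf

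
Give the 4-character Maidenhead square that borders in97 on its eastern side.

JN07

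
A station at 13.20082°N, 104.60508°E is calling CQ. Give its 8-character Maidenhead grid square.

Add 180° to longitude and 90° to latitude: 284.60508, 103.20082.
Field: lon ⌊284.60508/20⌋ = 14 → O; lat ⌊103.20082/10⌋ = 10 → K.
Square: lon ⌊4.60508/2⌋ = 2; lat ⌊3.20082/1⌋ = 3.
Subsquare: lon ⌊0.60508/0.0833333⌋ = 7 → h; lat ⌊0.20082/0.0416667⌋ = 4 → e.
Extended square: lon ⌊0.02175/0.00833333⌋ = 2; lat ⌊0.03415/0.00416667⌋ = 8.

OK23he28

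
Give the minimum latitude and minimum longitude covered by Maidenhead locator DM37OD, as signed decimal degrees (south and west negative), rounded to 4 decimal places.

37.1250, -112.8333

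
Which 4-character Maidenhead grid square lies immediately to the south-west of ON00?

NM99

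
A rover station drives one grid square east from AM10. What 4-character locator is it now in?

AM20

Longitude square 1; +1 → 2.
The latitude characters are unchanged.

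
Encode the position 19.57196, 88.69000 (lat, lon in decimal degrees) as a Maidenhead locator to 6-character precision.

NK49in

Shift to the Maidenhead origin (180°W, 90°S): lon 268.6900, lat 109.5720.
Field: 268.6900/20 → 13 → N, 109.5720/10 → 10 → K; chars NK.
Square: 8.6900/2 → 4, 9.5720/1 → 9; chars 49.
Subsquare: 0.6900/0.0833333 → 8 → i, 0.5720/0.0416667 → 13 → n; chars in.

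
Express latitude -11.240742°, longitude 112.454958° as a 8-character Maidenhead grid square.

OH68fs42

Shift to the Maidenhead origin (180°W, 90°S): lon 292.45496, lat 78.75926.
Field (20°×10°, letters A–R): lon ⌊292.45496/20⌋ = 14 → O; lat ⌊78.75926/10⌋ = 7 → H.
Square (2°×1°, digits 0–9): lon ⌊12.45496/2⌋ = 6; lat ⌊8.75926/1⌋ = 8.
Subsquare (5′×2.5′, letters a–x): lon ⌊0.45496/0.0833333⌋ = 5 → f; lat ⌊0.75926/0.0416667⌋ = 18 → s.
Extended square (30″×15″, digits 0–9): lon ⌊0.03829/0.00833333⌋ = 4; lat ⌊0.00926/0.00416667⌋ = 2.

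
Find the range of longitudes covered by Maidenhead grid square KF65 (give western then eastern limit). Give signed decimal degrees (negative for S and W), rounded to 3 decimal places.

32.000, 34.000

Field K=10, F=5: +10·20° lon, +5·10° lat → SW at lon 20°, lat -40°.
Square 6, 5: +6·2° lon, +5·1° lat → SW at lon 32°, lat -35°.
Cell spans 2° lon × 1° lat.
west 32.000, east 34.000.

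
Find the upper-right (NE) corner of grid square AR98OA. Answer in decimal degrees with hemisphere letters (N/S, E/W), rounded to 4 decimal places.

88.0417° N, 160.7500° W

Field A=0, R=17: +0·20° lon, +17·10° lat → SW at lon -180°, lat 80°.
Square 9, 8: +9·2° lon, +8·1° lat → SW at lon -162°, lat 88°.
Subsquare o=14, a=0: +14·0.0833333° lon, +0·0.0416667° lat → SW at lon -160.833°, lat 88°.
Cell spans 0.0833333° lon × 0.0416667° lat. NE corner is SW corner plus one full cell.
latitude 88.0417° N, longitude 160.7500° W.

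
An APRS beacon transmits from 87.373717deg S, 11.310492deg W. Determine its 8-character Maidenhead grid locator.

IA42ip20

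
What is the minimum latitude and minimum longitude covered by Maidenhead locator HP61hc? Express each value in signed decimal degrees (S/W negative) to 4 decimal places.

61.0833, -27.4167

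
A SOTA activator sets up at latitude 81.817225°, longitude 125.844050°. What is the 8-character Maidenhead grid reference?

PR21wt16

Shift to the Maidenhead origin (180°W, 90°S): lon 305.84405, lat 171.81723.
Field: lon ⌊305.84405/20⌋ = 15 → P; lat ⌊171.81723/10⌋ = 17 → R.
Square: lon ⌊5.84405/2⌋ = 2; lat ⌊1.81723/1⌋ = 1.
Subsquare: lon ⌊1.84405/0.0833333⌋ = 22 → w; lat ⌊0.81723/0.0416667⌋ = 19 → t.
Extended square: lon ⌊0.01072/0.00833333⌋ = 1; lat ⌊0.02556/0.00416667⌋ = 6.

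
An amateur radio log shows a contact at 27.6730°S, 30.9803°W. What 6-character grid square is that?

Add 180° to longitude and 90° to latitude: 149.0197, 62.3270.
Field: 149.0197/20 → 7 → H, 62.3270/10 → 6 → G; chars HG.
Square: 9.0197/2 → 4, 2.3270/1 → 2; chars 42.
Subsquare: 1.0197/0.0833333 → 12 → m, 0.3270/0.0416667 → 7 → h; chars mh.

HG42mh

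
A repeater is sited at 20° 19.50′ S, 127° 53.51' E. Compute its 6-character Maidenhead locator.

Offset from 180°W / 90°S: lon 307.8918°, lat 69.6750°.
Field: 307.8918/20 → 15 → P, 69.6750/10 → 6 → G; chars PG.
Square: 7.8918/2 → 3, 9.6750/1 → 9; chars 39.
Subsquare: 1.8918/0.0833333 → 22 → w, 0.6750/0.0416667 → 16 → q; chars wq.

PG39wq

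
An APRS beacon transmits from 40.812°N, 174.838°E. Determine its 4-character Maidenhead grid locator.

RN70

Shift to the Maidenhead origin (180°W, 90°S): lon 354.84, lat 130.81.
Field: 354.84/20 → 17 → R, 130.81/10 → 13 → N; chars RN.
Square: 14.84/2 → 7, 0.81/1 → 0; chars 70.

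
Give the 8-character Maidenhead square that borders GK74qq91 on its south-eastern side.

GK74rq00

Longitude extended square 9; +1 → 10, wraps to 0, carry into subsquare.
Longitude subsquare q = 16; +1 → 17 = r.
Latitude extended square 1; −1 → 0.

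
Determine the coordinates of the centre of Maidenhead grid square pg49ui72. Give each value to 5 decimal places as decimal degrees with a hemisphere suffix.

20.65625° S, 129.72917° E

Field P=15, G=6: +15·20° lon, +6·10° lat → SW at lon 120°, lat -30°.
Square 4, 9: +4·2° lon, +9·1° lat → SW at lon 128°, lat -21°.
Subsquare u=20, i=8: +20·0.0833333° lon, +8·0.0416667° lat → SW at lon 129.667°, lat -20.6667°.
Extended square 7, 2: +7·0.00833333° lon, +2·0.00416667° lat → SW at lon 129.725°, lat -20.6583°.
Cell spans 0.00833333° lon × 0.00416667° lat. Centre is SW corner plus half of each.
latitude 20.65625° S, longitude 129.72917° E.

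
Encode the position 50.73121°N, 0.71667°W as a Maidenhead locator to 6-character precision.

IO90pr

Add 180° to longitude and 90° to latitude: 179.2833, 140.7312.
Field (20°×10°, letters A–R): lon ⌊179.2833/20⌋ = 8 → I; lat ⌊140.7312/10⌋ = 14 → O.
Square (2°×1°, digits 0–9): lon ⌊19.2833/2⌋ = 9; lat ⌊0.7312/1⌋ = 0.
Subsquare (5′×2.5′, letters a–x): lon ⌊1.2833/0.0833333⌋ = 15 → p; lat ⌊0.7312/0.0416667⌋ = 17 → r.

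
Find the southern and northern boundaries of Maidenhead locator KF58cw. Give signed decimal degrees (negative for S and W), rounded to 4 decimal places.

-31.0833, -31.0417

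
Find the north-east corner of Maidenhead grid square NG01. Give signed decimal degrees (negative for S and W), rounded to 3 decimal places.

-28.000, 82.000

Field N=13, G=6: +13·20° lon, +6·10° lat → SW at lon 80°, lat -30°.
Square 0, 1: +0·2° lon, +1·1° lat → SW at lon 80°, lat -29°.
Cell spans 2° lon × 1° lat. NE corner is SW corner plus one full cell.
latitude -28.000, longitude 82.000.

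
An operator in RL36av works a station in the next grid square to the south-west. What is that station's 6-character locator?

RL26xu

Longitude subsquare a = 0; −1 → -1, wraps to 23 = x, carry into square.
Longitude square 3; −1 → 2.
Latitude subsquare v = 21; −1 → 20 = u.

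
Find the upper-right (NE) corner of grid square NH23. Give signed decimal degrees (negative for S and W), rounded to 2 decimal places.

-16.00, 86.00

Field N=13, H=7: +13·20° lon, +7·10° lat → SW at lon 80°, lat -20°.
Square 2, 3: +2·2° lon, +3·1° lat → SW at lon 84°, lat -17°.
Cell spans 2° lon × 1° lat. NE corner is SW corner plus one full cell.
latitude -16.00, longitude 86.00.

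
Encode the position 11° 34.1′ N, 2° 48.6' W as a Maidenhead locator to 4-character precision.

IK81

Shift to the Maidenhead origin (180°W, 90°S): lon 177.19, lat 101.57.
Field (20°×10°, letters A–R): lon ⌊177.19/20⌋ = 8 → I; lat ⌊101.57/10⌋ = 10 → K.
Square (2°×1°, digits 0–9): lon ⌊17.19/2⌋ = 8; lat ⌊1.57/1⌋ = 1.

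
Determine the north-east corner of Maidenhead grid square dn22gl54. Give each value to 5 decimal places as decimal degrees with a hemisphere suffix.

Field D=3, N=13: +3·20° lon, +13·10° lat → SW at lon -120°, lat 40°.
Square 2, 2: +2·2° lon, +2·1° lat → SW at lon -116°, lat 42°.
Subsquare g=6, l=11: +6·0.0833333° lon, +11·0.0416667° lat → SW at lon -115.5°, lat 42.4583°.
Extended square 5, 4: +5·0.00833333° lon, +4·0.00416667° lat → SW at lon -115.458°, lat 42.475°.
Cell spans 0.00833333° lon × 0.00416667° lat. NE corner is SW corner plus one full cell.
latitude 42.47917° N, longitude 115.45000° W.

42.47917° N, 115.45000° W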